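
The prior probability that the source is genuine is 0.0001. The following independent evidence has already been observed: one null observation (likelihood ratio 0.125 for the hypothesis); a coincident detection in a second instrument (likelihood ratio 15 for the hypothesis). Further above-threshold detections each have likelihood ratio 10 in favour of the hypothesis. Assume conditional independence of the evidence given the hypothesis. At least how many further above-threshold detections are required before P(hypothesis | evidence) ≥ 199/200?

7

Prior odds = 0.0001/0.9999 = 1/9999.
Combined Bayes factor of the evidence already in hand = 0.125 × 15 = 1.875.
Odds after that evidence = (1/9999) × 1.875 = 5/26664.
Target odds = 0.995/0.005 = 199.
Need 10ⁿ ≥ 199 ÷ (5/26664) = 1061227.2.
10⁶ = 1000000 falls short of 1061227.2 but 10⁷ = 10000000 reaches it, so n = 7.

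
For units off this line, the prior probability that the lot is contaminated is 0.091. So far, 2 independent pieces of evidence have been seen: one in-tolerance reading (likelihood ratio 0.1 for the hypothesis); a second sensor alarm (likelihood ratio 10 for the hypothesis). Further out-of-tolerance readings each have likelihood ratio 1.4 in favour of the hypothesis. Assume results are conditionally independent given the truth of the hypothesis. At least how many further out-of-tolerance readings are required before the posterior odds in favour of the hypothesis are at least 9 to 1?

Prior odds = 0.091/0.909 = 91/909.
Combined Bayes factor of the evidence already in hand = 0.1 × 10 = 1.
Odds after that evidence = (91/909) × 1 = 91/909.
Target odds = 9.
Need 1.4ⁿ ≥ 9 ÷ (91/909) = 8181/91.
1.4¹³ ≈79.3715 falls short of 8181/91 but 1.4¹⁴ ≈111.12 reaches it, so n = 14.

14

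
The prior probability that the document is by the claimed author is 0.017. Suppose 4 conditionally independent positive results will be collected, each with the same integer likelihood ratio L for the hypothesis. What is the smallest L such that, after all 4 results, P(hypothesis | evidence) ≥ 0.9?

Prior odds = 0.017/0.983 = 17/983.
Target odds = 0.9/0.1 = 9.
Need L⁴ ≥ 9 ÷ (17/983) = 8847/17.
4⁴ = 256 < 8847/17 ≤ 625 = 5⁴, so L = 5.

5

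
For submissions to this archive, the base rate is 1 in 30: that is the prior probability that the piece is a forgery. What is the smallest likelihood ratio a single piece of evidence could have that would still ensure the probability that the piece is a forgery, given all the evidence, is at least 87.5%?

203

Prior odds = (1/30)/(29/30) = 1/29.
Target odds = 0.875/0.125 = 7.
Required Bayes factor = 7 ÷ (1/29) = 203.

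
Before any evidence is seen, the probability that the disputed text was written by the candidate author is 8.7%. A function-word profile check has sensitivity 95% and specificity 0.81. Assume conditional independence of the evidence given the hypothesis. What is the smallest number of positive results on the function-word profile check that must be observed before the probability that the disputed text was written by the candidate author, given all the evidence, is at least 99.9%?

6

Prior odds = 0.087/0.913 = 87/913.
False-positive rate = 1 − 0.81 = 0.19; likelihood ratio of a positive = 0.95/0.19 = 5.
Target odds: 0.999 ÷ 0.001 = 999.
Need (87/913) × 5ⁿ ≥ 999, i.e. 5ⁿ ≥ 304029/29.
5⁵ = 3125 falls short of 304029/29 but 5⁶ = 15625 reaches it, so n = 6.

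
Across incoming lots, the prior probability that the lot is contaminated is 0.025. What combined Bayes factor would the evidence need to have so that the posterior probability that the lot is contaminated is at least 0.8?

156

Prior odds = 0.025/0.975 = 1/39.
Target odds = 0.8/0.2 = 4.
Required Bayes factor = 4 ÷ (1/39) = 156.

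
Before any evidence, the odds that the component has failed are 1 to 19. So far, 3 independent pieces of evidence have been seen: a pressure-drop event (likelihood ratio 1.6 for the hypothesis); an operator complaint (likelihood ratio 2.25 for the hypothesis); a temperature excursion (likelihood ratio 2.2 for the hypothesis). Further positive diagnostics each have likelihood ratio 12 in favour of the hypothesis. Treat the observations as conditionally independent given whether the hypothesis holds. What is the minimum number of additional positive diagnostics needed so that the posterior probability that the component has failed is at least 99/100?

3

Prior odds = 1/19.
Combined Bayes factor of the evidence already in hand = 1.6 × 2.25 × 2.2 = 7.92.
Odds after that evidence = (1/19) × 7.92 = 198/475.
Target odds = 0.99/0.01 = 99.
Need 12ⁿ ≥ 99 ÷ (198/475) = 237.5.
12² = 144 falls short of 237.5 but 12³ = 1728 reaches it, so n = 3.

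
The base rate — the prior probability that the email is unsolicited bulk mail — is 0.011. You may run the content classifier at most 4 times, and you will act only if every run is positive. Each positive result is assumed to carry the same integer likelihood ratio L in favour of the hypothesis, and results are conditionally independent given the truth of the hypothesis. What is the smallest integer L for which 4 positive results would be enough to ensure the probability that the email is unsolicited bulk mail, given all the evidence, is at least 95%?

Prior odds = 0.011/0.989 = 11/989.
Target odds = 0.95/0.05 = 19.
Need L⁴ ≥ 19 ÷ (11/989) = 18791/11.
6⁴ = 1296 < 18791/11 ≤ 2401 = 7⁴, so L = 7.

7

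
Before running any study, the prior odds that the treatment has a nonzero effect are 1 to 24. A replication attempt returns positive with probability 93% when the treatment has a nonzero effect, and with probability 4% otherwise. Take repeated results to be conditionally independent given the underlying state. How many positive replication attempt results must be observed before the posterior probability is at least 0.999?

4

Prior odds = 1/24.
Likelihood ratio of a positive result = 0.93/0.04 = 23.25.
Target posterior odds = 0.999/0.001 = 999.
Require 23.25ⁿ ≥ 999 ÷ (1/24) = 23976.
23.25³ = 804357/64 falls short of 23976 but 23.25⁴ = 74805201/256 reaches it, so n = 4.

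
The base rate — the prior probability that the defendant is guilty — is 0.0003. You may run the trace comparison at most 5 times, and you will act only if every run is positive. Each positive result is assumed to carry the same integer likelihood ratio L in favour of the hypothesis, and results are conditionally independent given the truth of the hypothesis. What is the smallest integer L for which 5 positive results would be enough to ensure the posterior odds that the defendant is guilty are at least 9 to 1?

8

Prior odds = 0.0003/0.9997 = 3/9997.
Target odds = 9.
Need L⁵ ≥ 9 ÷ (3/9997) = 29991.
7⁵ = 16807 < 29991 ≤ 32768 = 8⁵, so L = 8.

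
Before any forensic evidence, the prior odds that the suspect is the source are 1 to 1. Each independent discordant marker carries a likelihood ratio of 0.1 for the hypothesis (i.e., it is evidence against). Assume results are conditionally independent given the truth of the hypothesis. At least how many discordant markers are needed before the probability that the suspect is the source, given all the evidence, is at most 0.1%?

3

Prior odds = 1.
Likelihood ratio per discordant marker = 0.1.
Target posterior odds = 0.001/0.999 = 1/999.
Require 0.1ⁿ ≤ 1/999 ÷ 1 = 1/999.
0.1² = 0.01 is still above 1/999 but 0.1³ = 0.001 is at or below it, so n = 3.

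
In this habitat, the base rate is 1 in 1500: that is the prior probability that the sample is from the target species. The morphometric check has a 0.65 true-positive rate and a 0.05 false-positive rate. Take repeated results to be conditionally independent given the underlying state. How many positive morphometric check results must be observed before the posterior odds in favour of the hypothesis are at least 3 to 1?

4

Prior odds = (1/1500)/(1499/1500) = 1/1499.
Likelihood ratio of a positive result = 0.65/0.05 = 13.
Target odds = 3.
Require 13ⁿ ≥ 3 ÷ (1/1499) = 4497.
13³ = 2197 falls short of 4497 but 13⁴ = 28561 reaches it, so n = 4.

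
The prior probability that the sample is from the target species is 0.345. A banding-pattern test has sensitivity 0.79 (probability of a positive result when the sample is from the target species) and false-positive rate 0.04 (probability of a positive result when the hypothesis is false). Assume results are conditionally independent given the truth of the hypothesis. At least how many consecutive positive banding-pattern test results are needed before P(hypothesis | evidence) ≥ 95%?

Prior odds: 0.345 ÷ 0.655 = 69/131.
Likelihood ratio of a positive result = 0.79/0.04 = 19.75.
Target posterior odds = 0.95/0.05 = 19.
Need (69/131) × 19.75ⁿ ≥ 19, i.e. 19.75ⁿ ≥ 2489/69.
19.75¹ = 19.75 falls short of 2489/69 but 19.75² = 390.0625 reaches it, so n = 2.

2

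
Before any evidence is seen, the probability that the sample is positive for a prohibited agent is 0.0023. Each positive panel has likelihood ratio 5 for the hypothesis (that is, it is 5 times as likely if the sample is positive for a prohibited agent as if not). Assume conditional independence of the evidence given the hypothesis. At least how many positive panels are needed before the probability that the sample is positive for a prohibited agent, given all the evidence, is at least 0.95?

6

Prior odds: 0.0023 ÷ 0.9977 = 23/9977.
Likelihood ratio per positive panel = 5.
Target posterior odds = 0.95/0.05 = 19.
Require 5ⁿ ≥ 19 ÷ (23/9977) = 189563/23.
5⁵ = 3125 falls short of 189563/23 but 5⁶ = 15625 reaches it, so n = 6.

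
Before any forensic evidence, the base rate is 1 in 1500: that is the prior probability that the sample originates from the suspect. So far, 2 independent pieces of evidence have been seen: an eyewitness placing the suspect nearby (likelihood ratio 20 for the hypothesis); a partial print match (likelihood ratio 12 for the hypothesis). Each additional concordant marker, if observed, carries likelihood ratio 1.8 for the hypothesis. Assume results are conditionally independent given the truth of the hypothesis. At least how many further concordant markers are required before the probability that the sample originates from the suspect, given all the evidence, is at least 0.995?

13

Prior odds = (1/1500)/(1499/1500) = 1/1499.
Combined Bayes factor of the evidence already in hand = 20 × 12 = 240.
Odds after that evidence = (1/1499) × 240 = 240/1499.
Target odds = 0.995/0.005 = 199.
Need 1.8ⁿ ≥ 199 ÷ (240/1499) = 298301/240.
1.8¹² ≈1156.83 falls short of 298301/240 but 1.8¹³ ≈2082.3 reaches it, so n = 13.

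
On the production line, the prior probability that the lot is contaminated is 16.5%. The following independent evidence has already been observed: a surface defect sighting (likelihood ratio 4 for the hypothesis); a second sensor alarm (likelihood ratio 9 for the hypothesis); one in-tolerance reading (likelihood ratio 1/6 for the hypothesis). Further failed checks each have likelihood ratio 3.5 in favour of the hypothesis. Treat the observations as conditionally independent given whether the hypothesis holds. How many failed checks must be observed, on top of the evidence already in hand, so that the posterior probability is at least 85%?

2

Prior odds = 0.165/0.835 = 33/167.
Combined Bayes factor of the evidence already in hand = 4 × 9 × (1/6) = 6.
Odds after that evidence = (33/167) × 6 = 198/167.
Target odds = 0.85/0.15 = 17/3.
Need 3.5ⁿ ≥ 17/3 ÷ (198/167) = 2839/594.
3.5¹ = 3.5 falls short of 2839/594 but 3.5² = 12.25 reaches it, so n = 2.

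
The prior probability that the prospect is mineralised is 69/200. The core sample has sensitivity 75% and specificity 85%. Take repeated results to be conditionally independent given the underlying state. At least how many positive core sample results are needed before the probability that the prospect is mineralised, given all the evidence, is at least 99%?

4

Prior odds = 0.345/0.655 = 69/131.
False-positive rate = 1 − 0.85 = 0.15; likelihood ratio of a positive = 0.75/0.15 = 5.
Target posterior odds = 0.99/0.01 = 99.
Require 5ⁿ ≥ 99 ÷ (69/131) = 4323/23.
5³ = 125 falls short of 4323/23 but 5⁴ = 625 reaches it, so n = 4.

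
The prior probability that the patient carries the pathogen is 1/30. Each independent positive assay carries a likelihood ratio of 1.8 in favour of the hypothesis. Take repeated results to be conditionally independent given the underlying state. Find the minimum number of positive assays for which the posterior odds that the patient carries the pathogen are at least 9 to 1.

Prior odds: (1/30) ÷ (29/30) = 1/29.
Likelihood ratio per positive assay = 1.8.
Target odds = 9.
Require 1.8ⁿ ≥ 9 ÷ (1/29) = 261.
1.8⁹ = 387420489/1953125 falls short of 261 but 1.8¹⁰ ≈357.047 reaches it, so n = 10.

10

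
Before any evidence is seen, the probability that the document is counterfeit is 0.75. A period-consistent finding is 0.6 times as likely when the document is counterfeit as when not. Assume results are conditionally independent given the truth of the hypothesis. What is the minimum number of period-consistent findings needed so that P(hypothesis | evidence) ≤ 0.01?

Prior odds: 0.75 ÷ 0.25 = 3.
Likelihood ratio per period-consistent finding = 0.6.
Target posterior odds = 0.01/0.99 = 1/99.
Require 0.6ⁿ ≤ 1/99 ÷ 3 = 1/297.
0.6¹¹ = 177147/48828125 is still above 1/297 but 0.6¹² = 531441/244140625 is at or below it, so n = 12.

12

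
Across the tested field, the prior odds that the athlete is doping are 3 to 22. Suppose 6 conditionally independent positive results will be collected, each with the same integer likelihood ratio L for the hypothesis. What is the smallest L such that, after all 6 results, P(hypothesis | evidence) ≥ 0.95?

Prior odds = 3/22.
Target odds = 0.95/0.05 = 19.
Need L⁶ ≥ 19 ÷ (3/22) = 418/3.
2⁶ = 64 < 418/3 ≤ 729 = 3⁶, so L = 3.

3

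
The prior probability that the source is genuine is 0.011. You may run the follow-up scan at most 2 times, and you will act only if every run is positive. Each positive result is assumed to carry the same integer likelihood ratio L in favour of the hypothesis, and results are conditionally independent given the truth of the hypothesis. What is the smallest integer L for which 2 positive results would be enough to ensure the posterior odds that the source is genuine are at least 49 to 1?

Prior odds = 0.011/0.989 = 11/989.
Target odds = 49.
Need L² ≥ 49 ÷ (11/989) = 48461/11.
66² = 4356 < 48461/11 ≤ 4489 = 67², so L = 67.

67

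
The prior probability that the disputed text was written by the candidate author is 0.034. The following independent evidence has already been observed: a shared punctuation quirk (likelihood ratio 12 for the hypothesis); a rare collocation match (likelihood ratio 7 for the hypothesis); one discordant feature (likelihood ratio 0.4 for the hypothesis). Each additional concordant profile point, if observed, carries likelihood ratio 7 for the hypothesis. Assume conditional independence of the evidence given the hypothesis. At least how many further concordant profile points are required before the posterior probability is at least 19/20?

2

Prior odds = 0.034/0.966 = 17/483.
Combined Bayes factor of the evidence already in hand = 12 × 7 × 0.4 = 33.6.
Odds after that evidence = (17/483) × 33.6 = 136/115.
Target odds = 0.95/0.05 = 19.
Need 7ⁿ ≥ 19 ÷ (136/115) = 2185/136.
7¹ = 7 falls short of 2185/136 but 7² = 49 reaches it, so n = 2.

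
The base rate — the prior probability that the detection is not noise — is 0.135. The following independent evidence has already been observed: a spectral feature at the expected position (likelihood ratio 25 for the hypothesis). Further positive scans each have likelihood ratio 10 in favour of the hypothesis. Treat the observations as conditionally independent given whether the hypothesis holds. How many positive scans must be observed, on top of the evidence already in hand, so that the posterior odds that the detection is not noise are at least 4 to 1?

Prior odds = 0.135/0.865 = 27/173.
Bayes factor of the evidence already in hand = 25.
Odds after that evidence = (27/173) × 25 = 675/173.
Target odds = 4.
Need 10ⁿ ≥ 4 ÷ (675/173) = 692/675.
10¹ = 10, which meets the required 692/675; so n = 1.

1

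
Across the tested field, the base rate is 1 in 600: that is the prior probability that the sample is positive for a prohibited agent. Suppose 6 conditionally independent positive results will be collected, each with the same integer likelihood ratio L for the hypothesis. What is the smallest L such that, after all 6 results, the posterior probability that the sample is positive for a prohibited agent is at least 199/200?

8

Prior odds = (1/600)/(599/600) = 1/599.
Target odds = 0.995/0.005 = 199.
Need L⁶ ≥ 199 ÷ (1/599) = 119201.
7⁶ = 117649 < 119201 ≤ 262144 = 8⁶, so L = 8.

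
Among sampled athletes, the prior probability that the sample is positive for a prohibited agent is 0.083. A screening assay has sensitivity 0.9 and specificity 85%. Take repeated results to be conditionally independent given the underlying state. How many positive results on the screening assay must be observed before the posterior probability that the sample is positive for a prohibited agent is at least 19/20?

Prior odds = 0.083/0.917 = 83/917.
False-positive rate = 1 − 0.85 = 0.15; likelihood ratio of a positive = 0.9/0.15 = 6.
Target odds: 0.95 ÷ 0.05 = 19.
Require 6ⁿ ≥ 19 ÷ (83/917) = 17423/83.
6² = 36 falls short of 17423/83 but 6³ = 216 reaches it, so n = 3.

3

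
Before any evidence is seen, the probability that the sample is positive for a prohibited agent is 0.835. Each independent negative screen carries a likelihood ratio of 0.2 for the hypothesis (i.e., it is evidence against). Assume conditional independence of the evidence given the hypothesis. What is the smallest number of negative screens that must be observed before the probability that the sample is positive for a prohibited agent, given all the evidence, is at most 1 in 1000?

Prior odds = 0.835/0.165 = 167/33.
Likelihood ratio per negative screen = 0.2.
Target posterior odds = 0.001/0.999 = 1/999.
Need (167/33) × 0.2ⁿ ≤ 1/999, i.e. 0.2ⁿ ≤ 11/55611.
0.2⁵ = 0.00032 is still above 11/55611 but 0.2⁶ = 1/15625 is at or below it, so n = 6.

6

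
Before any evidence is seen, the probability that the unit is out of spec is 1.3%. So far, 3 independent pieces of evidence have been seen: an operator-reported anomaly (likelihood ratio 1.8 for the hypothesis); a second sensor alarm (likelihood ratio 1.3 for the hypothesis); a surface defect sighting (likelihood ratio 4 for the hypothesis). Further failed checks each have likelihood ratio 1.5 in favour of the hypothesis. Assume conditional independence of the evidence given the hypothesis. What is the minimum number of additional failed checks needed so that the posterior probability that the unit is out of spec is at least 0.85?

10

Prior odds = 0.013/0.987 = 13/987.
Combined Bayes factor of the evidence already in hand = 1.8 × 1.3 × 4 = 9.36.
Odds after that evidence = (13/987) × 9.36 = 1014/8225.
Target odds = 0.85/0.15 = 17/3.
Need 1.5ⁿ ≥ 17/3 ÷ (1014/8225) = 139825/3042.
1.5⁹ = 19683/512 falls short of 139825/3042 but 1.5¹⁰ = 59049/1024 reaches it, so n = 10.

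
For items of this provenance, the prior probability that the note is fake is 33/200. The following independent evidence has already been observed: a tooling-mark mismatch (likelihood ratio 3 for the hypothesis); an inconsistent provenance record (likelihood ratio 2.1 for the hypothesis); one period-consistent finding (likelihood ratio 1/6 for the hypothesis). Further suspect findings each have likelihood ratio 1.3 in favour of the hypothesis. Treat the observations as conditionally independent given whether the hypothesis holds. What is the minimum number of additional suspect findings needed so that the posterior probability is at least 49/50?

Prior odds = 0.165/0.835 = 33/167.
Combined Bayes factor of the evidence already in hand = 3 × 2.1 × (1/6) = 1.05.
Odds after that evidence = (33/167) × 1.05 = 693/3340.
Target odds = 0.98/0.02 = 49.
Need 1.3ⁿ ≥ 49 ÷ (693/3340) = 23380/99.
1.3²⁰ ≈190.05 falls short of 23380/99 but 1.3²¹ ≈247.065 reaches it, so n = 21.

21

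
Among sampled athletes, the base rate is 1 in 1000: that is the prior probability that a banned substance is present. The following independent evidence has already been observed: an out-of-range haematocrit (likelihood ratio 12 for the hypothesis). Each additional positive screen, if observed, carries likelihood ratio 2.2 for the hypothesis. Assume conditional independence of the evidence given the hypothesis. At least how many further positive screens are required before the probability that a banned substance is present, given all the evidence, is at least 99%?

Prior odds = 0.001/0.999 = 1/999.
Bayes factor of the evidence already in hand = 12.
Odds after that evidence = (1/999) × 12 = 4/333.
Target odds = 0.99/0.01 = 99.
Need 2.2ⁿ ≥ 99 ÷ (4/333) = 8241.75.
2.2¹¹ ≈5843.18 falls short of 8241.75 but 2.2¹² ≈12855 reaches it, so n = 12.

12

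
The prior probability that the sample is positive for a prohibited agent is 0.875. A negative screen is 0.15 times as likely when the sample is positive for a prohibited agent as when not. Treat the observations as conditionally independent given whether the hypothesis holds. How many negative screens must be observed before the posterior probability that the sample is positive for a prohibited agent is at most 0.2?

2

Prior odds = 0.875/0.125 = 7.
Likelihood ratio per negative screen = 0.15.
Target posterior odds = 0.2/0.8 = 0.25.
Need 7 × 0.15ⁿ ≤ 0.25, i.e. 0.15ⁿ ≤ 1/28.
0.15¹ = 0.15 is still above 1/28 but 0.15² = 0.0225 is at or below it, so n = 2.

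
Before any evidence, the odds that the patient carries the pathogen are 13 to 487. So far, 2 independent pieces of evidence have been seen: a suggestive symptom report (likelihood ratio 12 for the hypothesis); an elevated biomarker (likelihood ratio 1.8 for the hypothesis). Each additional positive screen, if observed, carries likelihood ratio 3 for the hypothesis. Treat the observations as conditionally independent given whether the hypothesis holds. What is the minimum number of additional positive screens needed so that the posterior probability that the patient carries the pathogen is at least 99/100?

5

Prior odds = 13/487.
Combined Bayes factor of the evidence already in hand = 12 × 1.8 = 21.6.
Odds after that evidence = (13/487) × 21.6 = 1404/2435.
Target odds = 0.99/0.01 = 99.
Need 3ⁿ ≥ 99 ÷ (1404/2435) = 26785/156.
3⁴ = 81 falls short of 26785/156 but 3⁵ = 243 reaches it, so n = 5.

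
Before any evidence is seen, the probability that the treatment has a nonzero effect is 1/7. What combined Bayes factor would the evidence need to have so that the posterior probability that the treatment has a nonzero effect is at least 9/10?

Prior odds = (1/7)/(6/7) = 1/6.
Target odds = 0.9/0.1 = 9.
Required Bayes factor = 9 ÷ (1/6) = 54.

54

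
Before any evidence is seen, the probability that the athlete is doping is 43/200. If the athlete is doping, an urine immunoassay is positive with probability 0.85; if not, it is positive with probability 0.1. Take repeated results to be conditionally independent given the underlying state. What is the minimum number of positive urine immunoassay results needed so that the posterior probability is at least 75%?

2

Prior odds: 0.215 ÷ 0.785 = 43/157.
Likelihood ratio of a positive = 0.85/0.1 = 8.5.
Target posterior odds = 0.75/0.25 = 3.
Need (43/157) × 8.5ⁿ ≥ 3, i.e. 8.5ⁿ ≥ 471/43.
8.5¹ = 8.5 falls short of 471/43 but 8.5² = 72.25 reaches it, so n = 2.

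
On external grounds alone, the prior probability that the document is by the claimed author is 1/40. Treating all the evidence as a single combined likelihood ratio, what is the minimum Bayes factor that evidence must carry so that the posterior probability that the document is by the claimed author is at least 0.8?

156

Prior odds = 0.025/0.975 = 1/39.
Target odds = 0.8/0.2 = 4.
Required Bayes factor = 4 ÷ (1/39) = 156.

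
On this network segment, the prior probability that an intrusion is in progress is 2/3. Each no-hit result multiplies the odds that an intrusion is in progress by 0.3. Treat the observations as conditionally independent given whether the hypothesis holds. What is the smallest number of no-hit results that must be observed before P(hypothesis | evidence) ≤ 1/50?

4

Prior odds = (2/3)/(1/3) = 2.
Likelihood ratio per no-hit result = 0.3.
Target odds: 0.02 ÷ 0.98 = 1/49.
Need 2 × 0.3ⁿ ≤ 1/49, i.e. 0.3ⁿ ≤ 1/98.
0.3³ = 0.027 is still above 1/98 but 0.3⁴ = 0.0081 is at or below it, so n = 4.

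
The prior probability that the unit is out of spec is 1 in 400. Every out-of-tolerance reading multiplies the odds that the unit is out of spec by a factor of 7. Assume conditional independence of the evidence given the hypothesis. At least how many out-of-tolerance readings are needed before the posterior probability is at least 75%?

4

Prior odds: 0.0025 ÷ 0.9975 = 1/399.
Likelihood ratio per out-of-tolerance reading = 7.
Target odds: 0.75 ÷ 0.25 = 3.
Need (1/399) × 7ⁿ ≥ 3, i.e. 7ⁿ ≥ 1197.
7³ = 343 falls short of 1197 but 7⁴ = 2401 reaches it, so n = 4.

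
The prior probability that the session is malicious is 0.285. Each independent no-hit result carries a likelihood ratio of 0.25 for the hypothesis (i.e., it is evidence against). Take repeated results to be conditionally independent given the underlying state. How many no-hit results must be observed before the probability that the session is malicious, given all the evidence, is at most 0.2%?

Prior odds = 0.285/0.715 = 57/143.
Likelihood ratio per no-hit result = 0.25.
Target posterior odds = 0.002/0.998 = 1/499.
Require 0.25ⁿ ≤ 1/499 ÷ (57/143) = 143/28443.
0.25³ = 0.015625 is still above 143/28443 but 0.25⁴ = 0.00390625 is at or below it, so n = 4.

4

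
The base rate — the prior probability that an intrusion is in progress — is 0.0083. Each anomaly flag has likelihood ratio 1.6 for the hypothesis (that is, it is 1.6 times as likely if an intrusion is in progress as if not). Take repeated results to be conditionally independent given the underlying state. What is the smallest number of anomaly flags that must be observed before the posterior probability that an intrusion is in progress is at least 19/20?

Prior odds = 0.0083/0.9917 = 83/9917.
Likelihood ratio per anomaly flag = 1.6.
Target posterior odds = 0.95/0.05 = 19.
Require 1.6ⁿ ≥ 19 ÷ (83/9917) = 188423/83.
1.6¹⁶ ≈1844.67 falls short of 188423/83 but 1.6¹⁷ ≈2951.48 reaches it, so n = 17.

17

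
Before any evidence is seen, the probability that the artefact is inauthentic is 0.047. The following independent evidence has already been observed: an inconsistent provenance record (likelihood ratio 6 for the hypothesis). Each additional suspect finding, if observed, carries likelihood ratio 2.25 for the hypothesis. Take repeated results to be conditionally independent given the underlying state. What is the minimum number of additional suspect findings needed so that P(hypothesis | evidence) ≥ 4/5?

4

Prior odds = 0.047/0.953 = 47/953.
Bayes factor of the evidence already in hand = 6.
Odds after that evidence = (47/953) × 6 = 282/953.
Target odds = 0.8/0.2 = 4.
Need 2.25ⁿ ≥ 4 ÷ (282/953) = 1906/141.
2.25³ = 11.390625 falls short of 1906/141 but 2.25⁴ = 25.62890625 reaches it, so n = 4.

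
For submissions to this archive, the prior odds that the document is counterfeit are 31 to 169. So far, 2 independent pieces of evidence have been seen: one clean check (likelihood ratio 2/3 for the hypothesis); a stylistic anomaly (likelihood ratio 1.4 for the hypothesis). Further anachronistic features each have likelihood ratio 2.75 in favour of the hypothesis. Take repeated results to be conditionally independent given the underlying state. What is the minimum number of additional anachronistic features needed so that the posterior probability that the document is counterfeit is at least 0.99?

7

Prior odds = 31/169.
Combined Bayes factor of the evidence already in hand = (2/3) × 1.4 = 14/15.
Odds after that evidence = (31/169) × 14/15 = 434/2535.
Target odds = 0.99/0.01 = 99.
Need 2.75ⁿ ≥ 99 ÷ (434/2535) = 250965/434.
2.75⁶ = 1771561/4096 falls short of 250965/434 but 2.75⁷ = 19487171/16384 reaches it, so n = 7.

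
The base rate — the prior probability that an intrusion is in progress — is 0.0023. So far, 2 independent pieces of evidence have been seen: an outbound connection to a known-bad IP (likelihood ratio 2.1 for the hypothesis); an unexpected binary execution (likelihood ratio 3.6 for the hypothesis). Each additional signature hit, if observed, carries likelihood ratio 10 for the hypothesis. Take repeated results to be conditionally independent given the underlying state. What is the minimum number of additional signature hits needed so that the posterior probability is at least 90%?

3

Prior odds = 0.0023/0.9977 = 23/9977.
Combined Bayes factor of the evidence already in hand = 2.1 × 3.6 = 7.56.
Odds after that evidence = (23/9977) × 7.56 = 4347/249425.
Target odds = 0.9/0.1 = 9.
Need 10ⁿ ≥ 9 ÷ (4347/249425) = 249425/483.
10² = 100 falls short of 249425/483 but 10³ = 1000 reaches it, so n = 3.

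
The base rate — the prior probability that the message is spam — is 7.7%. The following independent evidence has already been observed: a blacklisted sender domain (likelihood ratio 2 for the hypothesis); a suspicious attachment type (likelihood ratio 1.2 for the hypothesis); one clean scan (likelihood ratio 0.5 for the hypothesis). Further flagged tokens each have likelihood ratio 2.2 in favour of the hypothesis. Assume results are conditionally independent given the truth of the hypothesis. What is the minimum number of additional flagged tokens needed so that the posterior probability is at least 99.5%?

Prior odds = 0.077/0.923 = 77/923.
Combined Bayes factor of the evidence already in hand = 2 × 1.2 × 0.5 = 1.2.
Odds after that evidence = (77/923) × 1.2 = 462/4615.
Target odds = 0.995/0.005 = 199.
Need 2.2ⁿ ≥ 199 ÷ (462/4615) = 918385/462.
2.2⁹ ≈1207.27 falls short of 918385/462 but 2.2¹⁰ ≈2655.99 reaches it, so n = 10.

10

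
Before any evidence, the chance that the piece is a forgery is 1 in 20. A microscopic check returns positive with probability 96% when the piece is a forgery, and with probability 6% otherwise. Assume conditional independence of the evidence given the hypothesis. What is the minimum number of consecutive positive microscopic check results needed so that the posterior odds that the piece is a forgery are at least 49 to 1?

3

Prior odds = 0.05/0.95 = 1/19.
Likelihood ratio of a positive result = 0.96/0.06 = 16.
Target odds = 49.
Need (1/19) × 16ⁿ ≥ 49, i.e. 16ⁿ ≥ 931.
16² = 256 falls short of 931 but 16³ = 4096 reaches it, so n = 3.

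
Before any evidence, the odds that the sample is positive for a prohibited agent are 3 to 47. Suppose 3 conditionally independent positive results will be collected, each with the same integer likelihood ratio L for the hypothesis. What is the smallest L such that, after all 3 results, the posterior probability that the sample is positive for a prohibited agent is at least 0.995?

Prior odds = 3/47.
Target odds = 0.995/0.005 = 199.
Need L³ ≥ 199 ÷ (3/47) = 9353/3.
14³ = 2744 < 9353/3 ≤ 3375 = 15³, so L = 15.

15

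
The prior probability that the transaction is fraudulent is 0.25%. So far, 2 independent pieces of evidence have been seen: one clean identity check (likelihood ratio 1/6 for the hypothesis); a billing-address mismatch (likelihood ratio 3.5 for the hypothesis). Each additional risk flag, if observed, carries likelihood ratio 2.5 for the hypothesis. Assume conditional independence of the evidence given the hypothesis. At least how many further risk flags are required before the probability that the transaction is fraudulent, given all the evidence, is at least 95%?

11

Prior odds = 0.0025/0.9975 = 1/399.
Combined Bayes factor of the evidence already in hand = (1/6) × 3.5 = 7/12.
Odds after that evidence = (1/399) × 7/12 = 1/684.
Target odds = 0.95/0.05 = 19.
Need 2.5ⁿ ≥ 19 ÷ (1/684) = 12996.
2.5¹⁰ = 9765625/1024 falls short of 12996 but 2.5¹¹ = 48828125/2048 reaches it, so n = 11.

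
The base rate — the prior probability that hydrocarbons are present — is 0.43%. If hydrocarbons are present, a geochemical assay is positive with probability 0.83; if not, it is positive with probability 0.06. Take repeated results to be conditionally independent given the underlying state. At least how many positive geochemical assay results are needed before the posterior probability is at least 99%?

4

Prior odds = 0.0043/0.9957 = 43/9957.
Likelihood ratio of a positive = 0.83/0.06 = 83/6.
Target odds: 0.99 ÷ 0.01 = 99.
Need (43/9957) × (83/6)ⁿ ≥ 99, i.e. (83/6)ⁿ ≥ 985743/43.
(83/6)³ = 571787/216 falls short of 985743/43 but (83/6)⁴ = 47458321/1296 reaches it, so n = 4.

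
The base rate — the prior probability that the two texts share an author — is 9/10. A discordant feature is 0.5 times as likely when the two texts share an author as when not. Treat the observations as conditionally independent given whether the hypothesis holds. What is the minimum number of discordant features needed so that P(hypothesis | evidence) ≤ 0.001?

Prior odds: 0.9 ÷ 0.1 = 9.
Likelihood ratio per discordant feature = 0.5.
Target odds: 0.001 ÷ 0.999 = 1/999.
Need 9 × 0.5ⁿ ≤ 1/999, i.e. 0.5ⁿ ≤ 1/8991.
0.5¹³ = 1/8192 is still above 1/8991 but 0.5¹⁴ = 1/16384 is at or below it, so n = 14.

14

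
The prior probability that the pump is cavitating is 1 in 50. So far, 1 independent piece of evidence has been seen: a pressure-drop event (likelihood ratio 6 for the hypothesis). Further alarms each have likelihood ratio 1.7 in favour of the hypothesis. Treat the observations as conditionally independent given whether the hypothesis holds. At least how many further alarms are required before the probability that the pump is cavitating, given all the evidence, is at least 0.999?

Prior odds = 0.02/0.98 = 1/49.
Bayes factor of the evidence already in hand = 6.
Odds after that evidence = (1/49) × 6 = 6/49.
Target odds = 0.999/0.001 = 999.
Need 1.7ⁿ ≥ 999 ÷ (6/49) = 8158.5.
1.7¹⁶ ≈4866.12 falls short of 8158.5 but 1.7¹⁷ ≈8272.4 reaches it, so n = 17.

17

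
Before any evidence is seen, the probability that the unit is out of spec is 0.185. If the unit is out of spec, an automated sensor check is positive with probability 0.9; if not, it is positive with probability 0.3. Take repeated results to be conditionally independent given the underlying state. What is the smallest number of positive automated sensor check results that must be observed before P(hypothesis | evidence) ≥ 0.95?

5

Prior odds: 0.185 ÷ 0.815 = 37/163.
Likelihood ratio of a positive = 0.9/0.3 = 3.
Target posterior odds = 0.95/0.05 = 19.
Require 3ⁿ ≥ 19 ÷ (37/163) = 3097/37.
3⁴ = 81 falls short of 3097/37 but 3⁵ = 243 reaches it, so n = 5.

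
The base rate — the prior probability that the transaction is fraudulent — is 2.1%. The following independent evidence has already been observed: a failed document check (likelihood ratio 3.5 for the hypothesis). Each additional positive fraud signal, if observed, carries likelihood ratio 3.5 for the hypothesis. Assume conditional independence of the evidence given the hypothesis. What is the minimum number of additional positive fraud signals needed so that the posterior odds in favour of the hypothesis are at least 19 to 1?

5

Prior odds = 0.021/0.979 = 21/979.
Bayes factor of the evidence already in hand = 3.5.
Odds after that evidence = (21/979) × 3.5 = 147/1958.
Target odds = 19.
Need 3.5ⁿ ≥ 19 ÷ (147/1958) = 37202/147.
3.5⁴ = 150.0625 falls short of 37202/147 but 3.5⁵ = 525.21875 reaches it, so n = 5.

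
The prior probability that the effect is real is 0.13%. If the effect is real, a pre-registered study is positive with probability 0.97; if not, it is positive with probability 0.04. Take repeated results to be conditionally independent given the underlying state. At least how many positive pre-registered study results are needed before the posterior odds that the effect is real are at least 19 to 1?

4

Prior odds = 0.0013/0.9987 = 13/9987.
Likelihood ratio of a positive = 0.97/0.04 = 24.25.
Target odds = 19.
Require 24.25ⁿ ≥ 19 ÷ (13/9987) = 189753/13.
24.25³ = 912673/64 falls short of 189753/13 but 24.25⁴ = 88529281/256 reaches it, so n = 4.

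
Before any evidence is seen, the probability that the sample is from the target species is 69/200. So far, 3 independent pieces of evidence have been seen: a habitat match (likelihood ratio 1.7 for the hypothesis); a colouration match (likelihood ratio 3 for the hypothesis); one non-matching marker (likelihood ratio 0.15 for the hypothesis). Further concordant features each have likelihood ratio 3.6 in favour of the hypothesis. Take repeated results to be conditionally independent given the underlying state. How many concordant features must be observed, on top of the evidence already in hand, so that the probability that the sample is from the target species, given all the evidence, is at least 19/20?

Prior odds = 0.345/0.655 = 69/131.
Combined Bayes factor of the evidence already in hand = 1.7 × 3 × 0.15 = 0.765.
Odds after that evidence = (69/131) × 0.765 = 10557/26200.
Target odds = 0.95/0.05 = 19.
Need 3.6ⁿ ≥ 19 ÷ (10557/26200) = 497800/10557.
3.6³ = 46.656 falls short of 497800/10557 but 3.6⁴ = 167.9616 reaches it, so n = 4.

4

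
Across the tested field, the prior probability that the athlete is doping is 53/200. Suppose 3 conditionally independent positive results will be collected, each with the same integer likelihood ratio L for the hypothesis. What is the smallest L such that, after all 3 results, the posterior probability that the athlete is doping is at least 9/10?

Prior odds = 0.265/0.735 = 53/147.
Target odds = 0.9/0.1 = 9.
Need L³ ≥ 9 ÷ (53/147) = 1323/53.
2³ = 8 < 1323/53 ≤ 27 = 3³, so L = 3.

3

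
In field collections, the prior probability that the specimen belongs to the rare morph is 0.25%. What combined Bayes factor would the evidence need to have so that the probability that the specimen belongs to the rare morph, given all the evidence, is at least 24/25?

9576

Prior odds = 0.0025/0.9975 = 1/399.
Target odds = 0.96/0.04 = 24.
Required Bayes factor = 24 ÷ (1/399) = 9576.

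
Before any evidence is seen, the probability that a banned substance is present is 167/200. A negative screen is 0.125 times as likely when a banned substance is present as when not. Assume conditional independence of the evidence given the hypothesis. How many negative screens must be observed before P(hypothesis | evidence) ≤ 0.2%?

4

Prior odds: 0.835 ÷ 0.165 = 167/33.
Likelihood ratio per negative screen = 0.125.
Target posterior odds = 0.002/0.998 = 1/499.
Need (167/33) × 0.125ⁿ ≤ 1/499, i.e. 0.125ⁿ ≤ 33/83333.
0.125³ = 0.001953125 is still above 33/83333 but 0.125⁴ = 1/4096 is at or below it, so n = 4.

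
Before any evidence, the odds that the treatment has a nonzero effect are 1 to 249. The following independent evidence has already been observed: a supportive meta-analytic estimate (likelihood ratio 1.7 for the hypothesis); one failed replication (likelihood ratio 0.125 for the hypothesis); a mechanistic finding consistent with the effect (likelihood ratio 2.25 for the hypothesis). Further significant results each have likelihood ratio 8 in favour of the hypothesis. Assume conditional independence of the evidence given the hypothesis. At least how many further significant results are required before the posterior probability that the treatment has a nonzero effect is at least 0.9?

Prior odds = 1/249.
Combined Bayes factor of the evidence already in hand = 1.7 × 0.125 × 2.25 = 0.478125.
Odds after that evidence = (1/249) × 0.478125 = 51/26560.
Target odds = 0.9/0.1 = 9.
Need 8ⁿ ≥ 9 ÷ (51/26560) = 79680/17.
8⁴ = 4096 falls short of 79680/17 but 8⁵ = 32768 reaches it, so n = 5.

5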